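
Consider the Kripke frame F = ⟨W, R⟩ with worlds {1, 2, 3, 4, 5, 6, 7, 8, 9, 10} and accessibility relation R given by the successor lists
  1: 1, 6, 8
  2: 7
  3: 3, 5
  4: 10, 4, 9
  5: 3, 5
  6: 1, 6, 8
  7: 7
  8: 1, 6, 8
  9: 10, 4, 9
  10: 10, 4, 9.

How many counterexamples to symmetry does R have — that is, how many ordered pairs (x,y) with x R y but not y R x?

1

Enumerating: (2,7).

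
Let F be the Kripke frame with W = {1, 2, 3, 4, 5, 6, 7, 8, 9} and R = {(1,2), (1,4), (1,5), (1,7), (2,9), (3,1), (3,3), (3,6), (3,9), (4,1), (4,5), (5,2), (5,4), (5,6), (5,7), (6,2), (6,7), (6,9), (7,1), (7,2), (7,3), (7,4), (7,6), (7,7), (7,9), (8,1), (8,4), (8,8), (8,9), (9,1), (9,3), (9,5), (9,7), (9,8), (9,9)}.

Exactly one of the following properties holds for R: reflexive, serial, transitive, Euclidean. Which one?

Reflexive: no — 1 is not related to itself.
Serial: yes — every world has a successor (e.g. 1 R 2).
Transitive: no — 1 R 2 and 2 R 9, but not 1 R 9.
Euclidean: no — 1 R 2 and 1 R 4, but not 2 R 4.
Only serial holds.

serial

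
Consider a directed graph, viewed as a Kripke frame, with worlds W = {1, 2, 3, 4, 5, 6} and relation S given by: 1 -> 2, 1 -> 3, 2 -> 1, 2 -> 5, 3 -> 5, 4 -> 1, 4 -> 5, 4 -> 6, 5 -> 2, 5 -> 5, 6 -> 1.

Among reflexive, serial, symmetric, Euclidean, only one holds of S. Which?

Reflexive: no — 1 is not related to itself.
Serial: yes — every world has a successor (e.g. 1 S 2).
Symmetric: no — 1 S 3 but not 3 S 1.
Euclidean: no — 1 S 2 and 1 S 3, but not 2 S 3.
Only serial holds.

serial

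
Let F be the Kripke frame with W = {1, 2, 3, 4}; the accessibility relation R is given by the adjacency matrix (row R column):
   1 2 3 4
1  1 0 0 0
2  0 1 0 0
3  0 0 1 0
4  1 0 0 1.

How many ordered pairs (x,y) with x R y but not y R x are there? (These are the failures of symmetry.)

Enumerating: (4,1).

1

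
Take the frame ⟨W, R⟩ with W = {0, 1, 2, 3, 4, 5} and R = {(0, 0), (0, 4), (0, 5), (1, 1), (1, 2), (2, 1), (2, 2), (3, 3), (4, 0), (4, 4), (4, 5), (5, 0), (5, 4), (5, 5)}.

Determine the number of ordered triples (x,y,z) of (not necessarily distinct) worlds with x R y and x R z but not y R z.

R is Euclidean; there are no such tuples.

0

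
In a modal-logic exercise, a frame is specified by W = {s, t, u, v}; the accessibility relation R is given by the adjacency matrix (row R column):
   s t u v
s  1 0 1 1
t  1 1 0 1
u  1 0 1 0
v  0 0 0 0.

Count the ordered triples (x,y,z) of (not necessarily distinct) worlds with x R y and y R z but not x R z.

2

Enumerating: (t,s,u), (u,s,v).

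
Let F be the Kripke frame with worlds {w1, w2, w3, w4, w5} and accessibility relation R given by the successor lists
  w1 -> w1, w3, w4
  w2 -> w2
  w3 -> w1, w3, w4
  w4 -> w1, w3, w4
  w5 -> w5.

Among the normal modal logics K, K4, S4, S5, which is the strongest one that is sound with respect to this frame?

S5

Transitive (axiom 4): yes — every two-step R-path is closed by a direct edge.
Reflexive (axiom T): yes — every world is R-related to itself.
Euclidean (axiom 5): yes — any two successors of a common world are R-related.
So F validates K, K4, S4, S5. The strongest is S5.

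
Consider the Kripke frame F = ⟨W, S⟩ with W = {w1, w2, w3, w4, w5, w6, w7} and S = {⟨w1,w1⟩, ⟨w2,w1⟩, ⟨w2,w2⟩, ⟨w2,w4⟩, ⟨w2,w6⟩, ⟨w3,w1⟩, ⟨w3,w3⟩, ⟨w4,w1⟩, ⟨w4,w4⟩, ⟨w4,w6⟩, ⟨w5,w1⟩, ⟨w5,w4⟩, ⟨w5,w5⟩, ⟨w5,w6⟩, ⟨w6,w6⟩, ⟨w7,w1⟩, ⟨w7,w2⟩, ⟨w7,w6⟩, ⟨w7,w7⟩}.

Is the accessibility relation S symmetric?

No

Symmetric: no — w2 S w1 but not w1 S w2.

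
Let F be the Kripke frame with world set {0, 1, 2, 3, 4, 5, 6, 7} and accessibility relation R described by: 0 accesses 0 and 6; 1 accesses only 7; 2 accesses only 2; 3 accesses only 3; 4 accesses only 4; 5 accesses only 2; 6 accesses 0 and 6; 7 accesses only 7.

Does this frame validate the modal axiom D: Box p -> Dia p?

Axiom D corresponds to the accessibility relation being serial.
Serial: yes — every world has a successor (e.g. 0 R 0).

Yes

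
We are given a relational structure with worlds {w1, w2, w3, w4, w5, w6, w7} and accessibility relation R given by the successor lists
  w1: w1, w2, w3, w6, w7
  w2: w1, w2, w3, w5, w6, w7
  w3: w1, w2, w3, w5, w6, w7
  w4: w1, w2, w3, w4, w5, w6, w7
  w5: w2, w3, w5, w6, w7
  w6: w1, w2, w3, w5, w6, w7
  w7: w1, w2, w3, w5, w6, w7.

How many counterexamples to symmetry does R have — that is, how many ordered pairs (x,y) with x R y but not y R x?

Enumerating: (w4,w1), (w4,w2), (w4,w3), (w4,w5), (w4,w6), (w4,w7).

6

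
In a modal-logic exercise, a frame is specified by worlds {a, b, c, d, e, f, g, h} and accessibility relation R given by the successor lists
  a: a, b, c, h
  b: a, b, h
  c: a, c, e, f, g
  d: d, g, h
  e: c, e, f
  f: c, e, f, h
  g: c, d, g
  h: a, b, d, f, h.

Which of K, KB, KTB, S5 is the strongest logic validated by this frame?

KTB

Symmetric (axiom B): yes — every pair in R has its reverse in R.
Reflexive (axiom T): yes — every world is R-related to itself.
Euclidean (axiom 5): no — a R b and a R c, but not b R c.
So F validates K, KB, KTB; S5 would additionally require R to be Euclidean. The strongest is KTB.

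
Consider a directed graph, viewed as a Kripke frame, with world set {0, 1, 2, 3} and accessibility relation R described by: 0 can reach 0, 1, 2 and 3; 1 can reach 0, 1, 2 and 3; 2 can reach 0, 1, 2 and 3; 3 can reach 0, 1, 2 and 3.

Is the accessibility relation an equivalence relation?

Reflexive: yes — every world is R-related to itself.
Symmetric: yes — every pair in R has its reverse in R.
Transitive: yes — every two-step R-path is closed by a direct edge.
So R is an equivalence relation.

Yes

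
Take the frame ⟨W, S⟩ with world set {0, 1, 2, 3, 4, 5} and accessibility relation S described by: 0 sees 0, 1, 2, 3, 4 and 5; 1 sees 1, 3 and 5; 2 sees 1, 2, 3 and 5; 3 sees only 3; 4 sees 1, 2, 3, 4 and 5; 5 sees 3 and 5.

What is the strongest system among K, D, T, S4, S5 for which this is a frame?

S4

Serial (axiom D): yes — every world has a successor (e.g. 0 S 0).
Reflexive (axiom T): yes — every world is S-related to itself.
Transitive (axiom 4): yes — every two-step S-path is closed by a direct edge.
Euclidean (axiom 5): no — 0 S 1 and 0 S 2, but not 1 S 2.
So F validates K, D, T, S4; S5 would additionally require S to be Euclidean. The strongest is S4.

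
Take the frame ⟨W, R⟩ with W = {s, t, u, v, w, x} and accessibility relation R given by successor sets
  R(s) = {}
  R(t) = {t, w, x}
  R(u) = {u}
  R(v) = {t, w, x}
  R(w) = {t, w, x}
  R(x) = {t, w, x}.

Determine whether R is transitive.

Yes

Transitive: yes — every two-step R-path is closed by a direct edge.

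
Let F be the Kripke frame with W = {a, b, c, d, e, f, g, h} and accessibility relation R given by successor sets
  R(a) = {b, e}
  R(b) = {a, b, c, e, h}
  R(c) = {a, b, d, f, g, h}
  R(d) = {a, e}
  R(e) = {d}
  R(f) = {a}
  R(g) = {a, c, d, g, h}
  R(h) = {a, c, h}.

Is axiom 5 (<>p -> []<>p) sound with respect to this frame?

No

The schema 5 characterises exactly the Euclidean frames.
Euclidean: no — a R e and a R b, but not e R b.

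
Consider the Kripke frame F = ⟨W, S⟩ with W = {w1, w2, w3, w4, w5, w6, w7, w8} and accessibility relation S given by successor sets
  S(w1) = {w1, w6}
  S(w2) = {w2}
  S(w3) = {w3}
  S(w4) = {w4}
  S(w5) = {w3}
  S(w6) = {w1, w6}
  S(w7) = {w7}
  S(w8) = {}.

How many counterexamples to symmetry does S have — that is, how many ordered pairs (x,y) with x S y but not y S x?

Enumerating: (w5,w3).

1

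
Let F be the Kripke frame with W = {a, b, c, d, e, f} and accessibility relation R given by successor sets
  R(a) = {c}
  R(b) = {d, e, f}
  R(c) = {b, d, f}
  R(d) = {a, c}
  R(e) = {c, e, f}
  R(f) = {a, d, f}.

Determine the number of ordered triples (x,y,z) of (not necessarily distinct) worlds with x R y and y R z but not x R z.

20

Enumerating: (a,c,b), (a,c,d), (a,c,f), (b,d,a), (b,d,c), (b,e,c), (b,f,a), (c,b,e), (c,d,a), (c,d,c), (c,f,a), (d,c,b), … and 8 more.
Total: 20.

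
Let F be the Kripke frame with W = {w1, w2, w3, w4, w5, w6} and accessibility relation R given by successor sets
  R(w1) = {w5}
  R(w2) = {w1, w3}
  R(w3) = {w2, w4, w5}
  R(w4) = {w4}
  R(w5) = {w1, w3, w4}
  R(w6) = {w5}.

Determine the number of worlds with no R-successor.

0

R is serial; there are no such worlds.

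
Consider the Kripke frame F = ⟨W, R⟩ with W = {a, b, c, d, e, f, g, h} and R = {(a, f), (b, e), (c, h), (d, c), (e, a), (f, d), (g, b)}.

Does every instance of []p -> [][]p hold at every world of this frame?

No

By correspondence theory, 4 is valid on a frame iff R is transitive.
Transitive: no — a R f and f R d, but not a R d.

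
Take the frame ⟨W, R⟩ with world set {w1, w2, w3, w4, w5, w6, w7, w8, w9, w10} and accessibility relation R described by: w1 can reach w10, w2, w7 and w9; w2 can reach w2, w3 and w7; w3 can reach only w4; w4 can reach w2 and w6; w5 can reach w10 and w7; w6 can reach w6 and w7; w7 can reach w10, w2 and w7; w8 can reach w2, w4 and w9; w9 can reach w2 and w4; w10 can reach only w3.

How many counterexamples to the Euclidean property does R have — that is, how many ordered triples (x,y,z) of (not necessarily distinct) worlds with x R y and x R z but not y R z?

Enumerating: (w1,w10,w10), (w1,w10,w2), (w1,w10,w7), (w1,w10,w9), (w1,w2,w10), (w1,w2,w9), (w1,w7,w9), (w1,w9,w10), (w1,w9,w7), (w1,w9,w9), (w10,w3,w3), (w2,w3,w2), … and 20 more.
Total: 32.

32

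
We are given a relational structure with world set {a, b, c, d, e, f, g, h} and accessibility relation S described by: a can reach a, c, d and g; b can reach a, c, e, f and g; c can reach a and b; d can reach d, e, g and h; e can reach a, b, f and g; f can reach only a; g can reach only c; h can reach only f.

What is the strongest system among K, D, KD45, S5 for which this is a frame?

D

Serial (axiom D): yes — every world has a successor (e.g. a S a).
Euclidean (axiom 5): no — a S c and a S d, but not c S d.
Transitive (axiom 4): no — a S c and c S b, but not a S b.
Reflexive (axiom T): no — b is not related to itself.
So F validates K, D; KD45 would additionally require S to be Euclidean and transitive. The strongest is D.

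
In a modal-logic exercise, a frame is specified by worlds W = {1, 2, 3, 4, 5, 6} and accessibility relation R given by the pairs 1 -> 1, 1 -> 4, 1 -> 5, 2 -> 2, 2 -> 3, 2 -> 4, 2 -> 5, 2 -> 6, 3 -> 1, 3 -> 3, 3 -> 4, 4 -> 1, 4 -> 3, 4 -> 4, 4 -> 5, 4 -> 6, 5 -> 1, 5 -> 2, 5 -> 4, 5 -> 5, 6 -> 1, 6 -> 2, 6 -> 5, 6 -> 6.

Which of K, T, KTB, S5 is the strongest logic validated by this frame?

T

Reflexive (axiom T): yes — every world is R-related to itself.
Symmetric (axiom B): no — 2 R 3 but not 3 R 2.
Euclidean (axiom 5): no — 2 R 3 and 2 R 5, but not 3 R 5.
So F validates K, T; KTB would additionally require R to be symmetric. The strongest is T.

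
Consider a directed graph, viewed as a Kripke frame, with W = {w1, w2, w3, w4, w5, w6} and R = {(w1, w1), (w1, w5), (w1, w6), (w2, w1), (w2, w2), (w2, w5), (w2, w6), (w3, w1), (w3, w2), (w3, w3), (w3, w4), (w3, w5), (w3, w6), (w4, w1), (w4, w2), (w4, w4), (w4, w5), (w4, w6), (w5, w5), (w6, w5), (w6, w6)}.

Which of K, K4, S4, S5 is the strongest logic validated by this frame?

Transitive (axiom 4): yes — every two-step R-path is closed by a direct edge.
Reflexive (axiom T): yes — every world is R-related to itself.
Euclidean (axiom 5): no — w1 R w5 and w1 R w6, but not w5 R w6.
So F validates K, K4, S4; S5 would additionally require R to be Euclidean. The strongest is S4.

S4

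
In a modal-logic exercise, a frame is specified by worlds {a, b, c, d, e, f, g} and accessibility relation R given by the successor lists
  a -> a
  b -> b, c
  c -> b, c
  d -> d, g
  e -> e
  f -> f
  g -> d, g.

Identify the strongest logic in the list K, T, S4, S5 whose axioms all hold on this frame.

Reflexive (axiom T): yes — every world is R-related to itself.
Transitive (axiom 4): yes — every two-step R-path is closed by a direct edge.
Euclidean (axiom 5): yes — any two successors of a common world are R-related.
So F validates K, T, S4, S5. The strongest is S5.

S5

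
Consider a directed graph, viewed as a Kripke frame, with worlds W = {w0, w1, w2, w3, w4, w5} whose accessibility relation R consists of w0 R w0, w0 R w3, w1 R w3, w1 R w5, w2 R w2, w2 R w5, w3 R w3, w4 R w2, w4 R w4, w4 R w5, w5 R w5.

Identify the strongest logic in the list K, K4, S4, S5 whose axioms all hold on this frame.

K4

Transitive (axiom 4): yes — every two-step R-path is closed by a direct edge.
Reflexive (axiom T): no — w1 is not related to itself.
Euclidean (axiom 5): no — w1 R w3 and w1 R w5, but not w3 R w5.
So F validates K, K4; S4 would additionally require R to be reflexive. The strongest is K4.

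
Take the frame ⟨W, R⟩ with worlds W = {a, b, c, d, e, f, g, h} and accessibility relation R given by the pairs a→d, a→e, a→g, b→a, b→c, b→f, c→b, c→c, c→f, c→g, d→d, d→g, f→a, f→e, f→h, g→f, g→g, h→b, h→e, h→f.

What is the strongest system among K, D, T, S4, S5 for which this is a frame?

K

Serial (axiom D): no — e has no R-successor.
Reflexive (axiom T): no — a is not related to itself.
Transitive (axiom 4): no — a R g and g R f, but not a R f.
Euclidean (axiom 5): no — a R d and a R e, but not d R e.
So F validates K; D would additionally require R to be serial. The strongest is K.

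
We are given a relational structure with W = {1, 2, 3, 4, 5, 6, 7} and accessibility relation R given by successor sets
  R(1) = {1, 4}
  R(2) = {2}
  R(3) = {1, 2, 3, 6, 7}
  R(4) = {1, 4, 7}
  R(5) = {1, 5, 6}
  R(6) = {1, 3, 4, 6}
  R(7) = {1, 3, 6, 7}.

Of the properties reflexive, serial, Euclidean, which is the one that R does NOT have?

Reflexive: yes — every world is R-related to itself.
Serial: yes — every world has a successor (e.g. 1 R 1).
Euclidean: no — 3 R 1 and 3 R 2, but not 1 R 2.
Only Euclidean fails.

Euclidean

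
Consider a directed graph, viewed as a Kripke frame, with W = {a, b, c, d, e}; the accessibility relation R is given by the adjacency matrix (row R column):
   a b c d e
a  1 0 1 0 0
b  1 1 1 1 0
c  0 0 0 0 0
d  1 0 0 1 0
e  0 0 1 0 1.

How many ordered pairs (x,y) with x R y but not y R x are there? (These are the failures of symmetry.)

Enumerating: (a,c), (b,a), (b,c), (b,d), (d,a), (e,c).

6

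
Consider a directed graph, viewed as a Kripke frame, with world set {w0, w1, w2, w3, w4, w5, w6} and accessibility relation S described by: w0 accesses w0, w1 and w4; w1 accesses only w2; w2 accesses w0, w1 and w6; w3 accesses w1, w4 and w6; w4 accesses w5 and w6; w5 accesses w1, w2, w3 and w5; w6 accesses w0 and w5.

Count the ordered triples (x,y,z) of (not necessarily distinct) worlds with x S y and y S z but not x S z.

26

Enumerating: (w0,w1,w2), (w0,w4,w5), (w0,w4,w6), (w1,w2,w0), (w1,w2,w1), (w1,w2,w6), (w2,w0,w4), (w2,w1,w2), (w2,w6,w5), (w3,w1,w2), (w3,w4,w5), (w3,w6,w0), … and 14 more.
Total: 26.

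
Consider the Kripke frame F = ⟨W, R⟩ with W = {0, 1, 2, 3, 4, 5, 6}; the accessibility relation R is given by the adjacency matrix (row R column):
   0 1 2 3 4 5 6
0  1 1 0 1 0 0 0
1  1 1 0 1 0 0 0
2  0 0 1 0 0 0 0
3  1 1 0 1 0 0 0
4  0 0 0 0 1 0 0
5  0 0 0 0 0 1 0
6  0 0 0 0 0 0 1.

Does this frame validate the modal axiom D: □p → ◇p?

By correspondence theory, D is valid on a frame iff R is serial.
Serial: yes — every world has a successor (e.g. 0 R 0).

Yes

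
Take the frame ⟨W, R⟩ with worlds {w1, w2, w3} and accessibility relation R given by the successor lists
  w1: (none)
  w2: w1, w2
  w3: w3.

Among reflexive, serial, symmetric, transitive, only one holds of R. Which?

Reflexive: no — w1 is not related to itself.
Serial: no — w1 has no R-successor.
Symmetric: no — w2 R w1 but not w1 R w2.
Transitive: yes — every two-step R-path is closed by a direct edge.
Only transitive holds.

transitive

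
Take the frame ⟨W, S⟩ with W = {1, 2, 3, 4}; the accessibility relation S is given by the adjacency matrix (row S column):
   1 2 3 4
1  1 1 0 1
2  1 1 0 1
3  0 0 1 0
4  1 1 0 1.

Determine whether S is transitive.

Yes

Transitive: yes — every two-step S-path is closed by a direct edge.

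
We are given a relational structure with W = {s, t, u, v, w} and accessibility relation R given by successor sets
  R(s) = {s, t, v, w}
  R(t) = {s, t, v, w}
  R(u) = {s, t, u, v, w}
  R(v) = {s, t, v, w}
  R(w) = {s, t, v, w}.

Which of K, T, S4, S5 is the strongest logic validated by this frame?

S4

Reflexive (axiom T): yes — every world is R-related to itself.
Transitive (axiom 4): yes — every two-step R-path is closed by a direct edge.
Euclidean (axiom 5): no — u R s and u R u, but not s R u.
So F validates K, T, S4; S5 would additionally require R to be Euclidean. The strongest is S4.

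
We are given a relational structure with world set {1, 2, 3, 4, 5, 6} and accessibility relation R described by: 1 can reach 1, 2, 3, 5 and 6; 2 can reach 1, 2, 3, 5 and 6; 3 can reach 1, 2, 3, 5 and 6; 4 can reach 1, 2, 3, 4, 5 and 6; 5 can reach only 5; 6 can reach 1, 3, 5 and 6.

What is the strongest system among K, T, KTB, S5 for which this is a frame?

T

Reflexive (axiom T): yes — every world is R-related to itself.
Symmetric (axiom B): no — 1 R 5 but not 5 R 1.
Euclidean (axiom 5): no — 1 R 5 and 1 R 2, but not 5 R 2.
So F validates K, T; KTB would additionally require R to be symmetric. The strongest is T.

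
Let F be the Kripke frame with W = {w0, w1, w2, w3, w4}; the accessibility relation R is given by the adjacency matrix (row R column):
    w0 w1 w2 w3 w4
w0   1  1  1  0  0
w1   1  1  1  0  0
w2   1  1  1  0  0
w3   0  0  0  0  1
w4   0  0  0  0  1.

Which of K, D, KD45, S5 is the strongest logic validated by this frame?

Serial (axiom D): yes — every world has a successor (e.g. w0 R w0).
Euclidean (axiom 5): yes — any two successors of a common world are R-related.
Transitive (axiom 4): yes — every two-step R-path is closed by a direct edge.
Reflexive (axiom T): no — w3 is not related to itself.
So F validates K, D, KD45; S5 would additionally require R to be reflexive. The strongest is KD45.

KD45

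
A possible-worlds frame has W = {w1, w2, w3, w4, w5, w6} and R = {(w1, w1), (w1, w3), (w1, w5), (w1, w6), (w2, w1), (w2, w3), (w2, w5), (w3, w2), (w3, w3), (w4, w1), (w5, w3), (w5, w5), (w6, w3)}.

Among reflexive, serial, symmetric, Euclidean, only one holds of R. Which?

Reflexive: no — w2 is not related to itself.
Serial: yes — every world has a successor (e.g. w1 R w1).
Symmetric: no — w1 R w3 but not w3 R w1.
Euclidean: no — w1 R w3 and w1 R w5, but not w3 R w5.
Only serial holds.

serial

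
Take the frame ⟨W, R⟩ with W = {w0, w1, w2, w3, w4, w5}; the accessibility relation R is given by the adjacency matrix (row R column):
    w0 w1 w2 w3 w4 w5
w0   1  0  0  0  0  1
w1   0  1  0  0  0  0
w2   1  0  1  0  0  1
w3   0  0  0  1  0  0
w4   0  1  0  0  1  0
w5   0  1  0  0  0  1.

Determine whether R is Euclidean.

Euclidean: no — w2 R w5 and w2 R w0, but not w5 R w0.

No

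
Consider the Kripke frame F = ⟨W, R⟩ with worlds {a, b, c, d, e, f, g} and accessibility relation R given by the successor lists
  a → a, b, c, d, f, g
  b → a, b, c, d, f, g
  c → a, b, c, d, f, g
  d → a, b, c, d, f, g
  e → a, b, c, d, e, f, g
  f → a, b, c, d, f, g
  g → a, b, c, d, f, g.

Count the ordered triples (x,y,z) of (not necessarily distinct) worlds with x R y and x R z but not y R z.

6

Enumerating: (e,a,e), (e,b,e), (e,c,e), (e,d,e), (e,f,e), (e,g,e).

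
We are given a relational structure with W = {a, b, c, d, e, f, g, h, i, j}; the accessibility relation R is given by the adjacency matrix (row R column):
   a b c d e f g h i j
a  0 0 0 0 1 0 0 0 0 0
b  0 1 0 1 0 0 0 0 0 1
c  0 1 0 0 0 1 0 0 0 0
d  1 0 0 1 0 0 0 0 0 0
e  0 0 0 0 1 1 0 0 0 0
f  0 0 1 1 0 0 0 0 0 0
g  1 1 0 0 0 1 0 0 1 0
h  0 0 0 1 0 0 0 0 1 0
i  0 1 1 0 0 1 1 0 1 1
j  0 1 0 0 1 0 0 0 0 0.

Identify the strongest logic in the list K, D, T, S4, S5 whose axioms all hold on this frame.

D

Serial (axiom D): yes — every world has a successor (e.g. a R e).
Reflexive (axiom T): no — a is not related to itself.
Transitive (axiom 4): no — a R e and e R f, but not a R f.
Euclidean (axiom 5): no — b R d and b R j, but not d R j.
So F validates K, D; T would additionally require R to be reflexive. The strongest is D.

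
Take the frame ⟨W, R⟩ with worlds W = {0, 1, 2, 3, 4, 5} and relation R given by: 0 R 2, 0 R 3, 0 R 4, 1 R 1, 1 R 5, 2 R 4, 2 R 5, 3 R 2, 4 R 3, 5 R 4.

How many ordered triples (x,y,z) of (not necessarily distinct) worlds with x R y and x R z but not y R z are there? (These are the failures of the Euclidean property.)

14

Enumerating: (0,2,2), (0,2,3), (0,3,3), (0,3,4), (0,4,2), (0,4,4), (1,5,1), (1,5,5), (2,4,4), (2,4,5), (2,5,5), (3,2,2), (4,3,3), (5,4,4).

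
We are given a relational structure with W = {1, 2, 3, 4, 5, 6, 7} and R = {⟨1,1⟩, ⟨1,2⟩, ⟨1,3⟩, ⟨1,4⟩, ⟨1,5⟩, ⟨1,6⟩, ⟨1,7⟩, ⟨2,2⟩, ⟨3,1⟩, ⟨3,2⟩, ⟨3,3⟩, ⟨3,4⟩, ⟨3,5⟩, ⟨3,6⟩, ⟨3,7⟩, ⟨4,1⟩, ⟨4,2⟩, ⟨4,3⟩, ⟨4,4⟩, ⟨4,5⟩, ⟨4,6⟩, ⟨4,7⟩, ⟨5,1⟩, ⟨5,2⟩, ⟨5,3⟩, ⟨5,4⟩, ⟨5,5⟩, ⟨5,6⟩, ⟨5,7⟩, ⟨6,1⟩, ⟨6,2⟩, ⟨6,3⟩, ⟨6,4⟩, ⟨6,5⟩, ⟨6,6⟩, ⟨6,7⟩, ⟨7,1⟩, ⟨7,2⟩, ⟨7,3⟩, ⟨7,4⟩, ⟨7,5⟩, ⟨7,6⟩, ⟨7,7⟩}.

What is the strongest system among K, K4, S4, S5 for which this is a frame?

Transitive (axiom 4): yes — every two-step R-path is closed by a direct edge.
Reflexive (axiom T): yes — every world is R-related to itself.
Euclidean (axiom 5): no — 1 R 2 and 1 R 3, but not 2 R 3.
So F validates K, K4, S4; S5 would additionally require R to be Euclidean. The strongest is S4.

S4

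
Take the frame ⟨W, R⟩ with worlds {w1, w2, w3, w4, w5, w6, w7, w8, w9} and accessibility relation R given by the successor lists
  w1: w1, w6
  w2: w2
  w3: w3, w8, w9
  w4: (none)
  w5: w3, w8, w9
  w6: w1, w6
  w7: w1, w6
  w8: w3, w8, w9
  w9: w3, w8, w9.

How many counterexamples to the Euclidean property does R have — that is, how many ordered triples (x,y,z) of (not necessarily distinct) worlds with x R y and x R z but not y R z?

0

R is Euclidean; there are no such tuples.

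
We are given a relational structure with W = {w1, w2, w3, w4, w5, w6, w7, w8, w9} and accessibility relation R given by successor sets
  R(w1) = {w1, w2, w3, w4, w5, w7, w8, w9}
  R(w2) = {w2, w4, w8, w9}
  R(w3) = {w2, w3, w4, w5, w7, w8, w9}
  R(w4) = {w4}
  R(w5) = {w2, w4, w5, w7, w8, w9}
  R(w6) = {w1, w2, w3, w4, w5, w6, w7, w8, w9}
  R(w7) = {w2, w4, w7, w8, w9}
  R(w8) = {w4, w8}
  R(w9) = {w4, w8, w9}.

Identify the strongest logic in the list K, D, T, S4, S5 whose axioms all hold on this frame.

Serial (axiom D): yes — every world has a successor (e.g. w1 R w1).
Reflexive (axiom T): yes — every world is R-related to itself.
Transitive (axiom 4): yes — every two-step R-path is closed by a direct edge.
Euclidean (axiom 5): no — w1 R w2 and w1 R w3, but not w2 R w3.
So F validates K, D, T, S4; S5 would additionally require R to be Euclidean. The strongest is S4.

S4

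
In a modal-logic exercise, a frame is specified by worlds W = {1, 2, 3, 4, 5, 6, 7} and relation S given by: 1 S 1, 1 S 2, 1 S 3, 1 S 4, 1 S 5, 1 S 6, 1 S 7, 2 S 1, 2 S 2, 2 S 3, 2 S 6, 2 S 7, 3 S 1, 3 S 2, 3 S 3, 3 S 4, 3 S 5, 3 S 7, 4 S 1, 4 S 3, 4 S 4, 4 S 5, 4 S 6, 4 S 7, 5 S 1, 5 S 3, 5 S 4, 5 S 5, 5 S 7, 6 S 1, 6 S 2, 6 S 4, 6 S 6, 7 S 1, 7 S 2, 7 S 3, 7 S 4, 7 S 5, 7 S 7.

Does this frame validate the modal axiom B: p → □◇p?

Yes

The schema B characterises exactly the symmetric frames.
Symmetric: yes — every pair in S has its reverse in S.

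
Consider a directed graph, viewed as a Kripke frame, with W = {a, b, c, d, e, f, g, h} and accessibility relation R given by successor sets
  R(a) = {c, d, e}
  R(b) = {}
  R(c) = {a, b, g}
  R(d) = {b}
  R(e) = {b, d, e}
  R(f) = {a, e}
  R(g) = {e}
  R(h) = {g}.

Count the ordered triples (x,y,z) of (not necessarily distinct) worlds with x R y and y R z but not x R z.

16

Enumerating: (a,c,a), (a,c,b), (a,c,g), (a,d,b), (a,e,b), (c,a,c), (c,a,d), (c,a,e), (c,g,e), (f,a,c), (f,a,d), (f,e,b), (f,e,d), (g,e,b), (g,e,d), (h,g,e).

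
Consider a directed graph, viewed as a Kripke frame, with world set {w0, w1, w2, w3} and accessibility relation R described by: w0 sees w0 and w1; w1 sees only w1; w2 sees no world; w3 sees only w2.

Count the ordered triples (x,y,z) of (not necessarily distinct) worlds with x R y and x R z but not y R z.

Enumerating: (w0,w1,w0), (w3,w2,w2).

2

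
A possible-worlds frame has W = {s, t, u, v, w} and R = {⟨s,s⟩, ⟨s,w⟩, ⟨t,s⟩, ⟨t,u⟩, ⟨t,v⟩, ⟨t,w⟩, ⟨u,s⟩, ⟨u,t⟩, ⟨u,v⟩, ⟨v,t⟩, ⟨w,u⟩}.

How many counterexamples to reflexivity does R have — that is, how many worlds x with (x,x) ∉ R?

Enumerating: t, u, v, w.

4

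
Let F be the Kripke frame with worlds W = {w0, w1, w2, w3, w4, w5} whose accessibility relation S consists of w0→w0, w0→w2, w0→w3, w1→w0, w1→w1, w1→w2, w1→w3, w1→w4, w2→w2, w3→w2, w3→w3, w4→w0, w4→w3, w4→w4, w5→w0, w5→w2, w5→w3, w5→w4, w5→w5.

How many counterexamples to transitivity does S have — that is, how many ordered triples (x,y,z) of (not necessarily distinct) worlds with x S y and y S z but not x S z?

Enumerating: (w4,w0,w2), (w4,w3,w2).

2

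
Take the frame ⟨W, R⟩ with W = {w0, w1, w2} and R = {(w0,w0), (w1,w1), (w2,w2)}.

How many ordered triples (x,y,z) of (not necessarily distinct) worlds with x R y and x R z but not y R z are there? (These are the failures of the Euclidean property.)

R is Euclidean; there are no such tuples.

0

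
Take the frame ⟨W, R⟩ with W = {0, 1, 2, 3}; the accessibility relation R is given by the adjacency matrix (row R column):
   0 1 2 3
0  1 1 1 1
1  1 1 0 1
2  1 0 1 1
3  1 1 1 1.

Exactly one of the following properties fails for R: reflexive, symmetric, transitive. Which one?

Reflexive: yes — every world is R-related to itself.
Symmetric: yes — every pair in R has its reverse in R.
Transitive: no — 1 R 0 and 0 R 2, but not 1 R 2.
Only transitive fails.

transitive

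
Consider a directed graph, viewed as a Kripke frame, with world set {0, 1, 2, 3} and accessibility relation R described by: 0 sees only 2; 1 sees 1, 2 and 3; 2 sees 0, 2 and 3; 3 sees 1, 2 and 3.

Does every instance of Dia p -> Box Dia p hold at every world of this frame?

No

The schema 5 characterises exactly the Euclidean frames.
Euclidean: no — 2 R 0 and 2 R 3, but not 0 R 3.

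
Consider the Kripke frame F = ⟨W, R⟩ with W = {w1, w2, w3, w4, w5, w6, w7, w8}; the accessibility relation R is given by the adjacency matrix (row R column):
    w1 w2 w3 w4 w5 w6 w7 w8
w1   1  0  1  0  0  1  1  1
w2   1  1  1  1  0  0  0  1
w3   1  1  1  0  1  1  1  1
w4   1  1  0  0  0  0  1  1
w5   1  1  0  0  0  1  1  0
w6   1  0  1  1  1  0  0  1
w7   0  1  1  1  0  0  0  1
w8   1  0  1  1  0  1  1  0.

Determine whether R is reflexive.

No

Reflexive: no — w4 is not related to itself.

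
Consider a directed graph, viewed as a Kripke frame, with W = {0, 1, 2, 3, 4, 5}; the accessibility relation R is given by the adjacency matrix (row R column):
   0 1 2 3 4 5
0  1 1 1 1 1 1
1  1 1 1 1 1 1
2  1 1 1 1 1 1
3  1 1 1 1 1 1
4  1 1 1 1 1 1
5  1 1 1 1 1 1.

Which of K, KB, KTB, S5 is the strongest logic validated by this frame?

Symmetric (axiom B): yes — every pair in R has its reverse in R.
Reflexive (axiom T): yes — every world is R-related to itself.
Euclidean (axiom 5): yes — any two successors of a common world are R-related.
So F validates K, KB, KTB, S5. The strongest is S5.

S5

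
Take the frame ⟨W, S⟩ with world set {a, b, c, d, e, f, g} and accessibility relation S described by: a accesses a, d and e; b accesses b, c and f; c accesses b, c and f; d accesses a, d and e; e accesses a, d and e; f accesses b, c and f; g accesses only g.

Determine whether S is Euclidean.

Euclidean: yes — any two successors of a common world are S-related.

Yes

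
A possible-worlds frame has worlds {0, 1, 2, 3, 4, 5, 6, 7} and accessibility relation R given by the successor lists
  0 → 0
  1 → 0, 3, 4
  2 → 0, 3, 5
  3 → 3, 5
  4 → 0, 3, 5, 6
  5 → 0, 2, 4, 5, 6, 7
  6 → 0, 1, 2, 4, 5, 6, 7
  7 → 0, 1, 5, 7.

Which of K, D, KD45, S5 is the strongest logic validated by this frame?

Serial (axiom D): yes — every world has a successor (e.g. 0 R 0).
Euclidean (axiom 5): no — 1 R 0 and 1 R 3, but not 0 R 3.
Transitive (axiom 4): no — 1 R 3 and 3 R 5, but not 1 R 5.
Reflexive (axiom T): no — 1 is not related to itself.
So F validates K, D; KD45 would additionally require R to be Euclidean and transitive. The strongest is D.

D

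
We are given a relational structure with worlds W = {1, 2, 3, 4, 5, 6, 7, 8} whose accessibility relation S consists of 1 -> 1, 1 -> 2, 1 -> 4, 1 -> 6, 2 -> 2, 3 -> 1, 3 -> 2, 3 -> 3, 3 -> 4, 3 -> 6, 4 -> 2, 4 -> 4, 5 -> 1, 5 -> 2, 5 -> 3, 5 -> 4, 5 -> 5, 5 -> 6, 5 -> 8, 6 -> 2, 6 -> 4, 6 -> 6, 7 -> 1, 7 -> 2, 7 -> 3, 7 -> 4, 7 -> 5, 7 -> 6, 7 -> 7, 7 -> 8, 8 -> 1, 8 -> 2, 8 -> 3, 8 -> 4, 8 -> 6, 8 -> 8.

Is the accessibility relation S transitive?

Transitive: yes — every two-step S-path is closed by a direct edge.

Yes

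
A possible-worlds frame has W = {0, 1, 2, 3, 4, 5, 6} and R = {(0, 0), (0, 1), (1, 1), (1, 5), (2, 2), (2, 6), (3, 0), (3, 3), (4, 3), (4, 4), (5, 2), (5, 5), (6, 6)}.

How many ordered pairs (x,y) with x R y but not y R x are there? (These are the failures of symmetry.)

Enumerating: (0,1), (1,5), (2,6), (3,0), (4,3), (5,2).

6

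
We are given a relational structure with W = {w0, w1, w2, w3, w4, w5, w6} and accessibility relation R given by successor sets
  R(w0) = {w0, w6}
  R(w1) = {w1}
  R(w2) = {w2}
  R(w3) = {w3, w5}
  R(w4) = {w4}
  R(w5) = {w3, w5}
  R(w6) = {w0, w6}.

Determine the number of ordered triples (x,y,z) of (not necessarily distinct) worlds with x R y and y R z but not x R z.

R is transitive; there are no such tuples.

0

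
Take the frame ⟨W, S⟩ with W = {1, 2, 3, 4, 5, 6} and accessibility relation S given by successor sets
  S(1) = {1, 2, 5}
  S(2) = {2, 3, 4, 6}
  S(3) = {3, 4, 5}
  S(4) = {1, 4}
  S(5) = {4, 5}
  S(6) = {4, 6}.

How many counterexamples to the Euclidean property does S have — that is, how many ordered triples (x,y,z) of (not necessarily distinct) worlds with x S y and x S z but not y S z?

Enumerating: (1,2,1), (1,2,5), (1,5,1), (1,5,2), (2,3,2), (2,3,6), (2,4,2), (2,4,3), (2,4,6), (2,6,2), (2,6,3), (3,4,3), (3,4,5), (3,5,3), (4,1,4), (5,4,5), (6,4,6).

17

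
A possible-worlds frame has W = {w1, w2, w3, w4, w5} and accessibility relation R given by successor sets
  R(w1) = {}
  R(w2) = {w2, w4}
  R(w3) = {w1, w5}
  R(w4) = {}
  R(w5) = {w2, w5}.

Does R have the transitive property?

Transitive: no — w3 R w5 and w5 R w2, but not w3 R w2.

No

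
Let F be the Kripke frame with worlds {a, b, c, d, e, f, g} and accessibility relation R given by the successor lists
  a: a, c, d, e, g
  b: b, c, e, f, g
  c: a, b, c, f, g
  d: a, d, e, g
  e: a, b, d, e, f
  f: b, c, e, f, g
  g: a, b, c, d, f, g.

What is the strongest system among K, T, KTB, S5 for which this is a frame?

Reflexive (axiom T): yes — every world is R-related to itself.
Symmetric (axiom B): yes — every pair in R has its reverse in R.
Euclidean (axiom 5): no — a R c and a R d, but not c R d.
So F validates K, T, KTB; S5 would additionally require R to be Euclidean. The strongest is KTB.

KTB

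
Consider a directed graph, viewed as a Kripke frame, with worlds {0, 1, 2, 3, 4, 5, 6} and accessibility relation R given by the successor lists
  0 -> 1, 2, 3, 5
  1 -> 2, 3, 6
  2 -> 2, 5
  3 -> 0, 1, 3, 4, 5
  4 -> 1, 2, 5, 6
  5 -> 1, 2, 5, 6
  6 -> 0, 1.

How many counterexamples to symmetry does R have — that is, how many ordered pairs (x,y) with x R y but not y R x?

Enumerating: (0,1), (0,2), (0,5), (1,2), (3,4), (3,5), (4,1), (4,2), (4,5), (4,6), (5,1), (5,6), (6,0).

13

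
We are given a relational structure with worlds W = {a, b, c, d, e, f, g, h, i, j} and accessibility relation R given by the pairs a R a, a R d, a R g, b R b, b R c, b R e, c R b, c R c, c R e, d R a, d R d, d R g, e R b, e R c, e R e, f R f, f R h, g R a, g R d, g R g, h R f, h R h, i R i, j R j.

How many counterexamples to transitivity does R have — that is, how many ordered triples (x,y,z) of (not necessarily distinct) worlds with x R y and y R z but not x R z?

R is transitive; there are no such tuples.

0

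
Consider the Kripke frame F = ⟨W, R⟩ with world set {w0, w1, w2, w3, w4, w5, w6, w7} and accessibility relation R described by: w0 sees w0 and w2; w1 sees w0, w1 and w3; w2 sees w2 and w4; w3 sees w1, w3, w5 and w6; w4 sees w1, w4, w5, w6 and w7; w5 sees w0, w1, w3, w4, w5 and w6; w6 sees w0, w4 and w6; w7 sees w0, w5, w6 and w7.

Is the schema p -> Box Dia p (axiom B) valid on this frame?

No

By correspondence theory, B is valid on a frame iff R is symmetric.
Symmetric: no — w0 R w2 but not w2 R w0.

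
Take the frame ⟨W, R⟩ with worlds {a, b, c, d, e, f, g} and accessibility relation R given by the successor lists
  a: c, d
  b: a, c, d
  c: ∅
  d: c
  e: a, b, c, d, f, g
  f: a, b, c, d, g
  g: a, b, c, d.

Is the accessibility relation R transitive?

Yes

Transitive: yes — every two-step R-path is closed by a direct edge.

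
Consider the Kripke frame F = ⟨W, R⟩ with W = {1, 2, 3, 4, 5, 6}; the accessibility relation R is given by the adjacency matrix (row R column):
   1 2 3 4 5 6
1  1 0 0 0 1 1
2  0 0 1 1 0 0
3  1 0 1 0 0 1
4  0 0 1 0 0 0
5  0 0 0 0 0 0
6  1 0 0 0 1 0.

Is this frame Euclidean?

Euclidean: no — 1 R 5 and 1 R 6, but not 5 R 6.

No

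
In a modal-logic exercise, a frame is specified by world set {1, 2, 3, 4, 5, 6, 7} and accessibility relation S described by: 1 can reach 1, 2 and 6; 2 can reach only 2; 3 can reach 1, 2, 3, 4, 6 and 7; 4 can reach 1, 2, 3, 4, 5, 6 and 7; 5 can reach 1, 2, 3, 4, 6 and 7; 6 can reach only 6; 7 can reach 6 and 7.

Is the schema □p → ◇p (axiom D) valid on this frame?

Yes

By correspondence theory, D is valid on a frame iff S is serial.
Serial: yes — every world has a successor (e.g. 1 S 1).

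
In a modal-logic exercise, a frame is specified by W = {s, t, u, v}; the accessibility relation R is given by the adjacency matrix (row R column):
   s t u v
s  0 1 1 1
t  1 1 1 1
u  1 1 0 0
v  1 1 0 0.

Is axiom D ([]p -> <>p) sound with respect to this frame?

Yes

By correspondence theory, D is valid on a frame iff R is serial.
Serial: yes — every world has a successor (e.g. s R t).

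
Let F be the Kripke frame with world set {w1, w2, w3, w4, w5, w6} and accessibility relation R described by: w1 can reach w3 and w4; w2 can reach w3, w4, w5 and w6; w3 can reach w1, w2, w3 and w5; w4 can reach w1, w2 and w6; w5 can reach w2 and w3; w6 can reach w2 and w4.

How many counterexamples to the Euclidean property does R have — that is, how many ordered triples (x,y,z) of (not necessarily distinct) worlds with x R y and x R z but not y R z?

Enumerating: (w1,w3,w4), (w1,w4,w3), (w1,w4,w4), (w2,w3,w4), (w2,w3,w6), (w2,w4,w3), (w2,w4,w4), (w2,w4,w5), (w2,w5,w4), (w2,w5,w5), (w2,w5,w6), (w2,w6,w3), … and 19 more.
Total: 31.

31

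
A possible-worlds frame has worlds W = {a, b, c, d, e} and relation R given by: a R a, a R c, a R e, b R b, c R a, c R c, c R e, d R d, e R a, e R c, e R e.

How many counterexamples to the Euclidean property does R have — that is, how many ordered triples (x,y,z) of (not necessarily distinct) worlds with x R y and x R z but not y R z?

0

R is Euclidean; there are no such tuples.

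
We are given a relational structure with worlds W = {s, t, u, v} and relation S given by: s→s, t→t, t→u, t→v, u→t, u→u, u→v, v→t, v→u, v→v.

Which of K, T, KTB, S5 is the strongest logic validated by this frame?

S5

Reflexive (axiom T): yes — every world is S-related to itself.
Symmetric (axiom B): yes — every pair in S has its reverse in S.
Euclidean (axiom 5): yes — any two successors of a common world are S-related.
So F validates K, T, KTB, S5. The strongest is S5.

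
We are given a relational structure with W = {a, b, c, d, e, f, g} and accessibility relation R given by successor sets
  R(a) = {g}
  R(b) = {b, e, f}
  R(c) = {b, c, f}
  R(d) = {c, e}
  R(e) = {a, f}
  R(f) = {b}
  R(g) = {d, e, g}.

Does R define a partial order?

No

Reflexive: no — a is not related to itself.
Transitive: no — a R g and g R d, but not a R d.
Antisymmetric: no — b R f and f R b with b ≠ f.
So R is not a partial order.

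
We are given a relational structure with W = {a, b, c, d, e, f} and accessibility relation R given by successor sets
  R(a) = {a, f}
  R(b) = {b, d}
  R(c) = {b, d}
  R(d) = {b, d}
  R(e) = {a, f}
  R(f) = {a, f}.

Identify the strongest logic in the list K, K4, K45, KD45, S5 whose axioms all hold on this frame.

KD45

Transitive (axiom 4): yes — every two-step R-path is closed by a direct edge.
Euclidean (axiom 5): yes — any two successors of a common world are R-related.
Serial (axiom D): yes — every world has a successor (e.g. a R a).
Reflexive (axiom T): no — c is not related to itself.
So F validates K, K4, K45, KD45; S5 would additionally require R to be reflexive. The strongest is KD45.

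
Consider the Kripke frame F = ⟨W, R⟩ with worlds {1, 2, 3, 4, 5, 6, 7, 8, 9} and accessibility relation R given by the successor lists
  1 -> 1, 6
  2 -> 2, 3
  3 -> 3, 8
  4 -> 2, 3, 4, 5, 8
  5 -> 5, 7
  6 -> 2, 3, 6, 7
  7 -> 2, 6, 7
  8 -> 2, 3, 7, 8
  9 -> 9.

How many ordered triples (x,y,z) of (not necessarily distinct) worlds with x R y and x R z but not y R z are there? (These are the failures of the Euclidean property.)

Enumerating: (1,6,1), (2,3,2), (4,2,4), (4,2,5), (4,2,8), (4,3,2), (4,3,4), (4,3,5), (4,5,2), (4,5,3), (4,5,4), (4,5,8), … and 17 more.
Total: 29.

29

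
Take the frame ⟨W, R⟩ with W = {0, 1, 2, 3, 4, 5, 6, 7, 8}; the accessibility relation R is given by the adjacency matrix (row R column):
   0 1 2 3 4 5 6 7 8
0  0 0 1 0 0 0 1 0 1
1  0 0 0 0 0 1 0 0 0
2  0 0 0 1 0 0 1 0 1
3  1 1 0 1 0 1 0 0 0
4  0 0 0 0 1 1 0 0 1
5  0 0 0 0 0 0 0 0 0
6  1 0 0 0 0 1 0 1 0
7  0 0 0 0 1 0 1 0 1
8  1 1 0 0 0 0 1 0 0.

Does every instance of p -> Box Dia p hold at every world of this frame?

By correspondence theory, B is valid on a frame iff R is symmetric.
Symmetric: no — 0 R 2 but not 2 R 0.

No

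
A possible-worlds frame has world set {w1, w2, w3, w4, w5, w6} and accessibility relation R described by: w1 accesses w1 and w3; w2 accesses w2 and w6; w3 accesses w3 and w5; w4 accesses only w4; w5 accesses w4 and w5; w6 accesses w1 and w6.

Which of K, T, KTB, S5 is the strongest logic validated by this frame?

Reflexive (axiom T): yes — every world is R-related to itself.
Symmetric (axiom B): no — w1 R w3 but not w3 R w1.
Euclidean (axiom 5): no — w1 R w3 and w1 R w1, but not w3 R w1.
So F validates K, T; KTB would additionally require R to be symmetric. The strongest is T.

T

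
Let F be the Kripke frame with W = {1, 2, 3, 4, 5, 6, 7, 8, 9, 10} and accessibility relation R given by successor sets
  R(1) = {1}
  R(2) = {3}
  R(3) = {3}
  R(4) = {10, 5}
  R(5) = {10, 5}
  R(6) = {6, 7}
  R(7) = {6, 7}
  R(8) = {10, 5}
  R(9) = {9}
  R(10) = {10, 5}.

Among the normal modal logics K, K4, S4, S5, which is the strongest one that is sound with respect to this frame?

Transitive (axiom 4): yes — every two-step R-path is closed by a direct edge.
Reflexive (axiom T): no — 2 is not related to itself.
Euclidean (axiom 5): yes — any two successors of a common world are R-related.
So F validates K, K4; S4 would additionally require R to be reflexive. The strongest is K4.

K4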